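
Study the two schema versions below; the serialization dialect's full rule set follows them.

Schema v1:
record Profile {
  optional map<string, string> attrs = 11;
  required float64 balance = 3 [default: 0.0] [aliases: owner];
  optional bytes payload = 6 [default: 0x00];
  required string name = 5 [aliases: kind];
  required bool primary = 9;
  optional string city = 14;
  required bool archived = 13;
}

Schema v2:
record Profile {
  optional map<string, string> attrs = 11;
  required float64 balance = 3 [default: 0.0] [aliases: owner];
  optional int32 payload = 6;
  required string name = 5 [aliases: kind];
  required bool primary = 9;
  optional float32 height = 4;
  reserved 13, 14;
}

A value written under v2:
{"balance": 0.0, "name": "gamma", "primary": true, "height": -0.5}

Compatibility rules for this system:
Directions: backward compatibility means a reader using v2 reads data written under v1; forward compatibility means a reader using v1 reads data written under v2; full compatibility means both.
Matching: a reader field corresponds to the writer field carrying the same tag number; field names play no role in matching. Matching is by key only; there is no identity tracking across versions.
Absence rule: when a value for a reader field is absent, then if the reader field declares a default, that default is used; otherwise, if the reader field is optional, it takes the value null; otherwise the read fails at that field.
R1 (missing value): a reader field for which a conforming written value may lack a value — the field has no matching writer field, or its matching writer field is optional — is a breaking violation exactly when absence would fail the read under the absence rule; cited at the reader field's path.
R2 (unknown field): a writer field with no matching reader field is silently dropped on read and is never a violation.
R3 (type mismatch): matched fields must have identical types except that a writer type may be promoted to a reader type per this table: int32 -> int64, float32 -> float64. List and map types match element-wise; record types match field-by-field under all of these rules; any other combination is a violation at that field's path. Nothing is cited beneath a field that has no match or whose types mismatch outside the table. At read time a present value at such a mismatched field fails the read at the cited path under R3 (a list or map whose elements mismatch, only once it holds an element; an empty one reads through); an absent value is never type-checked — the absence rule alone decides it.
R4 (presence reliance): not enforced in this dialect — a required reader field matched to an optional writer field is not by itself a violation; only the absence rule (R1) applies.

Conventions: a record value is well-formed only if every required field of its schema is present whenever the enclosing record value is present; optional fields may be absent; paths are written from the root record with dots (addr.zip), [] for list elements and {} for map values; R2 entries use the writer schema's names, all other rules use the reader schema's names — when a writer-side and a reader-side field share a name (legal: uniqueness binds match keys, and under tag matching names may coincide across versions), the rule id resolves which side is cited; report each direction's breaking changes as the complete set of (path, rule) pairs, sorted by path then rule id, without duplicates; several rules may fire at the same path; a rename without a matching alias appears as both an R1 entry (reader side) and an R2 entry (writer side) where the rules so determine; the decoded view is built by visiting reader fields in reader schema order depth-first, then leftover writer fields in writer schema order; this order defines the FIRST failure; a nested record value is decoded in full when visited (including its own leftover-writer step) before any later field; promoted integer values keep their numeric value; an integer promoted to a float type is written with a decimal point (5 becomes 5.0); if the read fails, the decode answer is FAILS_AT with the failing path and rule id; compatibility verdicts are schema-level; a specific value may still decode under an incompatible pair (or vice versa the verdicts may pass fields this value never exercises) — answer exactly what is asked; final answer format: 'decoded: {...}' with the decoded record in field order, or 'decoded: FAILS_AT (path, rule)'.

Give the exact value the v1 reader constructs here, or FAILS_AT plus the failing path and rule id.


decoded: FAILS_AT (archived, R1)

arrows below run writer -> reader for Profile
decode (reader v1):
  attrs := null (absent, optional -> null)
  balance := 0.0
  payload := 0x00 (absent -> default)
  name := "gamma"
  primary := true
  city := null (absent, optional -> null)
  read fails at archived under R1 (no fill)
  => FAILS_AT (archived, R1)
diffs on Profile not affecting the asked answer:
  added field height to record Profile: optional float32, tag 4 (in v2 it sits last) -> triggers nothing under the printed rules; the Profile answer is the same either way
  field payload in record Profile: type bytes changed to int32 (its default is dropped) -> schema-level compatibility only; this Profile value's decode is unchanged
  removed field city from record Profile (its key 14 joins the reserved list) -> triggers nothing under the printed rules; the Profile answer is the same either way


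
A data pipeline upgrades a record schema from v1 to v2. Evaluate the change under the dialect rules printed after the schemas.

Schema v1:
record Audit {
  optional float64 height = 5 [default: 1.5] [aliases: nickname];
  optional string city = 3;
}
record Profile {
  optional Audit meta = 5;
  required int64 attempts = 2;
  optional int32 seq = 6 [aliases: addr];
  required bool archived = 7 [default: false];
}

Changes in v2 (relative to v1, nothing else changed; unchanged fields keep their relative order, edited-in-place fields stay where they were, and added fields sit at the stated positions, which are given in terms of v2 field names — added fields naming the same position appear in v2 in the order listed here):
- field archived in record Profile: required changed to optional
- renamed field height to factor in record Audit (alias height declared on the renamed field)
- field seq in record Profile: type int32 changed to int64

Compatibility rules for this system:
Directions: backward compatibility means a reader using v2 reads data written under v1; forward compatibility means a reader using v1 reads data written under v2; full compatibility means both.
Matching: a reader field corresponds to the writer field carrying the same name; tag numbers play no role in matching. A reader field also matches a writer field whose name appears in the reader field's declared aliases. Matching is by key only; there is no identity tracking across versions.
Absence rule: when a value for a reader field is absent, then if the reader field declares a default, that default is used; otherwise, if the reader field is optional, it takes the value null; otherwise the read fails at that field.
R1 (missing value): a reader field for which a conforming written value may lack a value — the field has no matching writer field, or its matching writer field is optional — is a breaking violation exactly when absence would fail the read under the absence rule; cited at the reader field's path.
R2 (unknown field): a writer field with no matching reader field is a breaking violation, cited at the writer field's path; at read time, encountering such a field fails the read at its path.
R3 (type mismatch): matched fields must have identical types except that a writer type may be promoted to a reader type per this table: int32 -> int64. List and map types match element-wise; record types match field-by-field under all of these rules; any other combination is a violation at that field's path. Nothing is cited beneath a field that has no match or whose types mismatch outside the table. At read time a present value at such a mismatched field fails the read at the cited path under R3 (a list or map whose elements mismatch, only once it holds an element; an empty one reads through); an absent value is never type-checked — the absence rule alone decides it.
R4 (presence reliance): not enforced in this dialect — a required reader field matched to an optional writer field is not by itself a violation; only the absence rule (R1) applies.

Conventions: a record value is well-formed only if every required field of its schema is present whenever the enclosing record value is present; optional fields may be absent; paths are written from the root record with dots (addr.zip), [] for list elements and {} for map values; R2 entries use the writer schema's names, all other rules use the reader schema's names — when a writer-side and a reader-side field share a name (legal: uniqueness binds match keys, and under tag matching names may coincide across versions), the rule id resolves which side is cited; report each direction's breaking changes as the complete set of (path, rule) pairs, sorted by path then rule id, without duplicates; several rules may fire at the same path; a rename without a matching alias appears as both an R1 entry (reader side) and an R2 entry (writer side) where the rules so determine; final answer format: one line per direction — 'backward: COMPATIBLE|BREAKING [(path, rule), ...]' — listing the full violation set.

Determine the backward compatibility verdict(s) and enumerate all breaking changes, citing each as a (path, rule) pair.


backward: COMPATIBLE []

each type pair in Profile: writer, then reader
checking backward for Profile: reader v2 against writer v1:
  meta: paired with writer meta (Audit -> Audit; writer optional)
  attempts: paired with writer attempts (int64 -> int64; writer required)
  seq: paired with writer seq (int32 -> int64; writer optional)
  archived: paired with writer archived (bool -> bool; writer required)
  meta.factor: paired with writer meta.height (float64 -> float64; writer optional)
  meta.city: paired with writer meta.city (string -> string; writer optional)
  nothing fires on Profile: backward is COMPATIBLE
ruling out the remaining Profile differences:
  field archived in record Profile: required changed to optional -> no rule fires on it in Profile's dialect; the asked verdict holds
  renamed field height to factor in record Audit (alias height declared on the renamed field) -> affects forward compatibility only, which is not asked
  field seq in record Profile: type int32 changed to int64 -> affects forward compatibility only, which is not asked


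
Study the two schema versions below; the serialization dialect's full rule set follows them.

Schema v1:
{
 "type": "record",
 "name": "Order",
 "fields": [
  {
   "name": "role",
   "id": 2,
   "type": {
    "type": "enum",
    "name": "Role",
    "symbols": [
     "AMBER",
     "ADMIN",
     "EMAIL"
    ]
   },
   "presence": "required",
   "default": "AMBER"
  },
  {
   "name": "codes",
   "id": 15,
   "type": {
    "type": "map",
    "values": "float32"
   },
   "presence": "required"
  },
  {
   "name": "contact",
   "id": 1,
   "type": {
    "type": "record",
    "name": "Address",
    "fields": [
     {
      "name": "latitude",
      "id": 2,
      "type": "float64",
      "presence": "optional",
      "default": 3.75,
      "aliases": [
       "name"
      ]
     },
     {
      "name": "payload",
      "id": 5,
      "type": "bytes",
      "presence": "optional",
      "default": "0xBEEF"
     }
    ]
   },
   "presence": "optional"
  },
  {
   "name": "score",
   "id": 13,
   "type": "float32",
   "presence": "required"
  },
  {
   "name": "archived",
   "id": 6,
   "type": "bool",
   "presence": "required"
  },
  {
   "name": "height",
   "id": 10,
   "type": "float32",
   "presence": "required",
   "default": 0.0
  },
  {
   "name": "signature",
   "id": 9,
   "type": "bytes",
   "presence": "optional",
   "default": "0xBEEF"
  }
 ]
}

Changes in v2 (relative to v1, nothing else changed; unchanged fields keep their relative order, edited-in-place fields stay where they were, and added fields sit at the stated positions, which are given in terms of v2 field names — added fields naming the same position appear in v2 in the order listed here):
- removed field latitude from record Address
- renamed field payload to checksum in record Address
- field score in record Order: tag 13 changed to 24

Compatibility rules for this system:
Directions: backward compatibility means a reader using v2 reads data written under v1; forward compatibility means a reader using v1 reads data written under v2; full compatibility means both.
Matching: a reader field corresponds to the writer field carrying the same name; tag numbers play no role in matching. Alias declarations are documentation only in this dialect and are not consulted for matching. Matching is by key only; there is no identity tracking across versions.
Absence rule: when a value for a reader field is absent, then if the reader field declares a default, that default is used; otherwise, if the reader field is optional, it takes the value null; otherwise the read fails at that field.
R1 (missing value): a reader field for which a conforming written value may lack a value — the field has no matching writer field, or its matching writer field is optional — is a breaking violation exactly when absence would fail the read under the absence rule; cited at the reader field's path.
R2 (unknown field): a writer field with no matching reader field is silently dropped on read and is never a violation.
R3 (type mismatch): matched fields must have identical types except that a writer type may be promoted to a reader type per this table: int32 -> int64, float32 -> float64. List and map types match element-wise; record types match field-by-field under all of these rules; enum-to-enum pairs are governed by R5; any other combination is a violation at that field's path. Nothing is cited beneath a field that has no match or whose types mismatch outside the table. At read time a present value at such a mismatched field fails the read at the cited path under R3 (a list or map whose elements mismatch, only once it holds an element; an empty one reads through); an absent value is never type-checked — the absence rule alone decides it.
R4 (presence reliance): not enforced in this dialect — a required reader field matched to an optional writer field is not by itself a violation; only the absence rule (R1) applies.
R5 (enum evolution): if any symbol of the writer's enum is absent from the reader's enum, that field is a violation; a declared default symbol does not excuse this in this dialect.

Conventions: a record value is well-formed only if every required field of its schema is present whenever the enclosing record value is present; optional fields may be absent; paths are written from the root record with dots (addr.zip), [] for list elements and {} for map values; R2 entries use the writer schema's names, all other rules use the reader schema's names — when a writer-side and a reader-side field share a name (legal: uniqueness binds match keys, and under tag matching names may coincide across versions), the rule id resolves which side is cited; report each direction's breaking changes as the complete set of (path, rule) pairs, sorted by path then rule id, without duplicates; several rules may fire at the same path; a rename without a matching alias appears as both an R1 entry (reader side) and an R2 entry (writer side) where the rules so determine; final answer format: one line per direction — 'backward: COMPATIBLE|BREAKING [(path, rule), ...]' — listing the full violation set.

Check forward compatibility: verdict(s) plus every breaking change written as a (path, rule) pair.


forward: COMPATIBLE []

each type pair in Order: writer, then reader
checking forward for Order: reader v1 against writer v2:
  role: Role -> Role, writer required; from role
  codes: map<string, float32> -> map<string, float32>, writer required; from codes
  contact: Address -> Address, writer optional; from contact
  score: float32 -> float32, writer required; from score
  archived: bool -> bool, writer required; from archived
  height: float32 -> float32, writer required; from height
  signature: bytes -> bytes, writer optional; from signature
  contact.latitude has no writer counterpart
  contact.payload has no writer counterpart
  leftover writer field: contact.checksum
  => no violations; forward on Order: COMPATIBLE
checking off the Order differences that do not matter here:
  removed field latitude from record Address -> inert for the asked Order verdict: nothing fires
  renamed field payload to checksum in record Address -> inert for the asked Order verdict: nothing fires
  field score in record Order: tag 13 changed to 24 -> inert for the asked Order verdict: nothing fires


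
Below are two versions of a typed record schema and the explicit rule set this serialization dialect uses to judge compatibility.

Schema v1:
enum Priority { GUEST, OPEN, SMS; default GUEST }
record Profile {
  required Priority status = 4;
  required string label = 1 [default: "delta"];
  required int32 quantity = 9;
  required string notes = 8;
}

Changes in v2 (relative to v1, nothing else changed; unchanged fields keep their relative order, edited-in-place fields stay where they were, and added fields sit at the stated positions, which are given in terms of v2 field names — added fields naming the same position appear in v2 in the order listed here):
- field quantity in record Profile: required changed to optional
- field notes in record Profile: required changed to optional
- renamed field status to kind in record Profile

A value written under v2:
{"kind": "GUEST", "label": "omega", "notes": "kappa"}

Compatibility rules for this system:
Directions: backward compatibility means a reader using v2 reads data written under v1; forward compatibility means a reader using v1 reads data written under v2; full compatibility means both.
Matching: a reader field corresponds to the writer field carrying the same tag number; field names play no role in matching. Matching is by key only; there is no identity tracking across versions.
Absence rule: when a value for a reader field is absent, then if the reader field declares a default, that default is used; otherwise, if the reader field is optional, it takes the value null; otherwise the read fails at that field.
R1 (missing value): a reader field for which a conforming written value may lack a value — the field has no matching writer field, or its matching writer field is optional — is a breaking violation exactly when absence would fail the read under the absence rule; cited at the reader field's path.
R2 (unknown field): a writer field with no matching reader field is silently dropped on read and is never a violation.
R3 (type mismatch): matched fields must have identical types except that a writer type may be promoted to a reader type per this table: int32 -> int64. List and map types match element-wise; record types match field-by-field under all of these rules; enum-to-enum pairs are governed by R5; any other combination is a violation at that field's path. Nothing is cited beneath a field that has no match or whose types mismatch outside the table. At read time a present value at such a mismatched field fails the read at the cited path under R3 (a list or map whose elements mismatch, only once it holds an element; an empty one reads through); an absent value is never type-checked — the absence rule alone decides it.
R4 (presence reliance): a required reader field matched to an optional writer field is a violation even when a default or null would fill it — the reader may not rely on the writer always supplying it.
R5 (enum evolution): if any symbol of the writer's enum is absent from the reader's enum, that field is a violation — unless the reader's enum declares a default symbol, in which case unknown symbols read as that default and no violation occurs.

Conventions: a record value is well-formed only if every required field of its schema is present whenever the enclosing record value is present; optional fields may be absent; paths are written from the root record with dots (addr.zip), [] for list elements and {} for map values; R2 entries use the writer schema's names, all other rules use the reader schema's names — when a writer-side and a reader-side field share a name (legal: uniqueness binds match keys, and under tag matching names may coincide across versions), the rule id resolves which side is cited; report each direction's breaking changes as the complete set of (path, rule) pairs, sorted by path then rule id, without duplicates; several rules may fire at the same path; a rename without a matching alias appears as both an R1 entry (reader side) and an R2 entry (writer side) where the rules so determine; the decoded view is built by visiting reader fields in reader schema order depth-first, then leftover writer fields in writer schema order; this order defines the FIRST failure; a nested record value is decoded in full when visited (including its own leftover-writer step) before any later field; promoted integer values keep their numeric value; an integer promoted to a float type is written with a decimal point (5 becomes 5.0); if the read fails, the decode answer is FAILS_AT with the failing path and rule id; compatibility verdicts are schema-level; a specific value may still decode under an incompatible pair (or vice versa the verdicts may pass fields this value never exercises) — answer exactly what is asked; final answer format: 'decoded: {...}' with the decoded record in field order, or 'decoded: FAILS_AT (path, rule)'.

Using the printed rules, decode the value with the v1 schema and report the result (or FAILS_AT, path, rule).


the writer's type comes first in each Profile pair
decode walk for Profile under reader schema v1:
  status := "GUEST" (from writer kind)
  label := "omega"
  read fails at quantity under R1 (no fill)
  => FAILS_AT (quantity, R1)
diffs on Profile not affecting the asked answer:
  field notes in record Profile: required changed to optional -> changes Profile's schema-level verdicts only — the decode of this value is the same
  renamed field status to kind in record Profile -> inert under this dialect — no rule fires on Profile and the result does not move

decoded: FAILS_AT (quantity, R1)


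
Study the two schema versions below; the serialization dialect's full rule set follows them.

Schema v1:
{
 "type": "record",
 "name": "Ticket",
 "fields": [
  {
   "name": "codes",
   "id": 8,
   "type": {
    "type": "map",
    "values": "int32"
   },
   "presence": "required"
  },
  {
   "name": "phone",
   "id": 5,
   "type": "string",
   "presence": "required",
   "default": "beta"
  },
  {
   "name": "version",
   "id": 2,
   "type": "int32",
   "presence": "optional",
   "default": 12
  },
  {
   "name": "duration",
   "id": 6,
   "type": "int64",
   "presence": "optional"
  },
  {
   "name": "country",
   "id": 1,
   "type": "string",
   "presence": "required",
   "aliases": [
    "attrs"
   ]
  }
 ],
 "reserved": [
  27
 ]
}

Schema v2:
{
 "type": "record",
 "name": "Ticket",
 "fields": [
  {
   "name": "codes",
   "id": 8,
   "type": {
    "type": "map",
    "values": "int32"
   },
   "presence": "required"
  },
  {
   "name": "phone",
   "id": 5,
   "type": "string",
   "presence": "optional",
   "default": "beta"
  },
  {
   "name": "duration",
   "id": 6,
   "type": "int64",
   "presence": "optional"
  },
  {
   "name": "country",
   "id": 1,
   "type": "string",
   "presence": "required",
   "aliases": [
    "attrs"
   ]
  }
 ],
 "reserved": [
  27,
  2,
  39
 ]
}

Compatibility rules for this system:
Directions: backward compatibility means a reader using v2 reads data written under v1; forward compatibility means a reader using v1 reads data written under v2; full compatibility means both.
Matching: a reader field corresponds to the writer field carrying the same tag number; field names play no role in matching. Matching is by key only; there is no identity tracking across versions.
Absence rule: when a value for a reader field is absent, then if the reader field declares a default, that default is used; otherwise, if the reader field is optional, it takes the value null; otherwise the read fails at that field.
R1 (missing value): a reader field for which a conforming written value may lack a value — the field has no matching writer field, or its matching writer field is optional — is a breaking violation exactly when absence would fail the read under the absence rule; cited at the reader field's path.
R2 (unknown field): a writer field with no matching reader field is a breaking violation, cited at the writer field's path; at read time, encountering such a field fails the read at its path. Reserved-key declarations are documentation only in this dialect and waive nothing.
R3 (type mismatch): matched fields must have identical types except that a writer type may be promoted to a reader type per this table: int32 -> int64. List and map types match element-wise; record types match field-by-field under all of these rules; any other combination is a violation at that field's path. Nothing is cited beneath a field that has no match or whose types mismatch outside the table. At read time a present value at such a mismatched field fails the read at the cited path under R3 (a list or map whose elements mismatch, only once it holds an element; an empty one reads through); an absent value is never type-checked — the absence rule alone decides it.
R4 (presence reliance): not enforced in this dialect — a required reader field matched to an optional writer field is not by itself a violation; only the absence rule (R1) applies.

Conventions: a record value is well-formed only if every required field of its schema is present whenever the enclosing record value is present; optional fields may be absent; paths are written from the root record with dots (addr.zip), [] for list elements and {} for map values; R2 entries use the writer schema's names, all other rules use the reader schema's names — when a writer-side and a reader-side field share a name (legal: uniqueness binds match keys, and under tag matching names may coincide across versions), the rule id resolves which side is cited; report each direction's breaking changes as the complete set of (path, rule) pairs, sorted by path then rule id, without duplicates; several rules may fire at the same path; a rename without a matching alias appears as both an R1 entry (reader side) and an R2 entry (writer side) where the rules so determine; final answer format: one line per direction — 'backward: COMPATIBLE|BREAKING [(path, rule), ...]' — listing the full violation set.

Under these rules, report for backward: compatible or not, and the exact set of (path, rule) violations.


backward: BREAKING [(version, R2)]

the writer's type comes first in each Ticket pair
backward on Ticket — v2 reading data written by v1:
  codes: map<string, int32> -> map<string, int32>, writer required; from codes
  phone: string -> string, writer required; from phone
  duration: int64 -> int64, writer optional; from duration
  country: string -> string, writer required; from country
  version (writer side), unknown to reader
  R2 fires at version
  => backward: BREAKING (1)
remaining Ticket differences; none change what is asked:
  field phone in record Ticket: required changed to optional -> triggers nothing under Ticket's printed rules — same verdict


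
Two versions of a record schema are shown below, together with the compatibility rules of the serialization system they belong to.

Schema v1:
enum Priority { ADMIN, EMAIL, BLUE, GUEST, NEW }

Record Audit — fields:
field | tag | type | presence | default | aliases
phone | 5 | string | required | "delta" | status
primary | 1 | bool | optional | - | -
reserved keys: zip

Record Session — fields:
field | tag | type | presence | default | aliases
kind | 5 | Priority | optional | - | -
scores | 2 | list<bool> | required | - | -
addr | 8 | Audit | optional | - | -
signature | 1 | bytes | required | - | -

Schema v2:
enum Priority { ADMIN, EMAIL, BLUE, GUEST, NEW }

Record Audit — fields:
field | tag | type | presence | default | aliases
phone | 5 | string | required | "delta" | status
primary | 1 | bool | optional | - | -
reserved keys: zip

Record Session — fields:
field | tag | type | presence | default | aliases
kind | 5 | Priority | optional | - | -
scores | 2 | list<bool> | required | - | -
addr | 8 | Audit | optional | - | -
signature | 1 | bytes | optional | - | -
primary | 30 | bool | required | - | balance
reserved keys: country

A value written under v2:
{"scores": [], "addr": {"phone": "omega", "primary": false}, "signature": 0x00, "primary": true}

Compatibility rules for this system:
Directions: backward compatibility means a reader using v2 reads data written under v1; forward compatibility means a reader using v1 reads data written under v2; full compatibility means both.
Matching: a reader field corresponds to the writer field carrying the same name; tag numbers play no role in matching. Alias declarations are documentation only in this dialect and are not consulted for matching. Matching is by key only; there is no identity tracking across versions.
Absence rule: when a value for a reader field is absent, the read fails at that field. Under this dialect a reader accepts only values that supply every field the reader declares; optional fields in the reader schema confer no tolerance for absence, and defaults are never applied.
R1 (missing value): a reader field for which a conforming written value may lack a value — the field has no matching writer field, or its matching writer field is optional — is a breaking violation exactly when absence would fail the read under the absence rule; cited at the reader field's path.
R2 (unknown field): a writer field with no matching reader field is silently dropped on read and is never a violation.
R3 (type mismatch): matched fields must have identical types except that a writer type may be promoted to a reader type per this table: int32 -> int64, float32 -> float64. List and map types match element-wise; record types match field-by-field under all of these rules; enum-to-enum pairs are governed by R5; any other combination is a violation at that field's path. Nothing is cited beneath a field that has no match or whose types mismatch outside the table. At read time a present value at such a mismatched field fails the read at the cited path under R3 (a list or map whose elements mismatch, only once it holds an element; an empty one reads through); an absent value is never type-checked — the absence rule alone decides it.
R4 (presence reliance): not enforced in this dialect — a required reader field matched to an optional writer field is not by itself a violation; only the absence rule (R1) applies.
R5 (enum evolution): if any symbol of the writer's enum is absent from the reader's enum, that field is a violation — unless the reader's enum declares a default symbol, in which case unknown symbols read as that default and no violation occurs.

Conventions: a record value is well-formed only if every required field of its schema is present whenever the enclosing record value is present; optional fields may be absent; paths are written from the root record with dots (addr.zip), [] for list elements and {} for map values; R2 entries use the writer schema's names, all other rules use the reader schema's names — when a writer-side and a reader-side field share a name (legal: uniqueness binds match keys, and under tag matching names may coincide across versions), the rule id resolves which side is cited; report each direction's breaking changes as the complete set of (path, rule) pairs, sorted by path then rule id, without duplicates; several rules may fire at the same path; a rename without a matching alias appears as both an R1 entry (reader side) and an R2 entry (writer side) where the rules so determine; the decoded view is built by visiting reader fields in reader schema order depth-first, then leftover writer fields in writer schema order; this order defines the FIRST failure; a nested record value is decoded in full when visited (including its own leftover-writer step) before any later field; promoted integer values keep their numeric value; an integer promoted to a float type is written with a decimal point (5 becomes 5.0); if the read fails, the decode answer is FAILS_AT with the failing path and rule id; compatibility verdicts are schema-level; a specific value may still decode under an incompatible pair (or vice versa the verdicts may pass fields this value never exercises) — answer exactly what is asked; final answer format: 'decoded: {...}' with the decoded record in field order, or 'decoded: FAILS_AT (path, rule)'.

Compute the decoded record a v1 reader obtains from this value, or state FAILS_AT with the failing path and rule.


decoded: FAILS_AT (kind, R1)

each type pair in Session: writer, then reader
migrating the Session value to v1:
  read fails at kind under R1 (no fill)
  => FAILS_AT (kind, R1)
the rest of the Session diff is inert for this question:
  field signature in record Session: required changed to optional -> changes Session's schema-level verdicts only — the decode of this value is the same
  added field primary to record Session: required bool, tag 30 (in v2 it sits last) -> changes Session's schema-level verdicts only — the decode of this value is the same


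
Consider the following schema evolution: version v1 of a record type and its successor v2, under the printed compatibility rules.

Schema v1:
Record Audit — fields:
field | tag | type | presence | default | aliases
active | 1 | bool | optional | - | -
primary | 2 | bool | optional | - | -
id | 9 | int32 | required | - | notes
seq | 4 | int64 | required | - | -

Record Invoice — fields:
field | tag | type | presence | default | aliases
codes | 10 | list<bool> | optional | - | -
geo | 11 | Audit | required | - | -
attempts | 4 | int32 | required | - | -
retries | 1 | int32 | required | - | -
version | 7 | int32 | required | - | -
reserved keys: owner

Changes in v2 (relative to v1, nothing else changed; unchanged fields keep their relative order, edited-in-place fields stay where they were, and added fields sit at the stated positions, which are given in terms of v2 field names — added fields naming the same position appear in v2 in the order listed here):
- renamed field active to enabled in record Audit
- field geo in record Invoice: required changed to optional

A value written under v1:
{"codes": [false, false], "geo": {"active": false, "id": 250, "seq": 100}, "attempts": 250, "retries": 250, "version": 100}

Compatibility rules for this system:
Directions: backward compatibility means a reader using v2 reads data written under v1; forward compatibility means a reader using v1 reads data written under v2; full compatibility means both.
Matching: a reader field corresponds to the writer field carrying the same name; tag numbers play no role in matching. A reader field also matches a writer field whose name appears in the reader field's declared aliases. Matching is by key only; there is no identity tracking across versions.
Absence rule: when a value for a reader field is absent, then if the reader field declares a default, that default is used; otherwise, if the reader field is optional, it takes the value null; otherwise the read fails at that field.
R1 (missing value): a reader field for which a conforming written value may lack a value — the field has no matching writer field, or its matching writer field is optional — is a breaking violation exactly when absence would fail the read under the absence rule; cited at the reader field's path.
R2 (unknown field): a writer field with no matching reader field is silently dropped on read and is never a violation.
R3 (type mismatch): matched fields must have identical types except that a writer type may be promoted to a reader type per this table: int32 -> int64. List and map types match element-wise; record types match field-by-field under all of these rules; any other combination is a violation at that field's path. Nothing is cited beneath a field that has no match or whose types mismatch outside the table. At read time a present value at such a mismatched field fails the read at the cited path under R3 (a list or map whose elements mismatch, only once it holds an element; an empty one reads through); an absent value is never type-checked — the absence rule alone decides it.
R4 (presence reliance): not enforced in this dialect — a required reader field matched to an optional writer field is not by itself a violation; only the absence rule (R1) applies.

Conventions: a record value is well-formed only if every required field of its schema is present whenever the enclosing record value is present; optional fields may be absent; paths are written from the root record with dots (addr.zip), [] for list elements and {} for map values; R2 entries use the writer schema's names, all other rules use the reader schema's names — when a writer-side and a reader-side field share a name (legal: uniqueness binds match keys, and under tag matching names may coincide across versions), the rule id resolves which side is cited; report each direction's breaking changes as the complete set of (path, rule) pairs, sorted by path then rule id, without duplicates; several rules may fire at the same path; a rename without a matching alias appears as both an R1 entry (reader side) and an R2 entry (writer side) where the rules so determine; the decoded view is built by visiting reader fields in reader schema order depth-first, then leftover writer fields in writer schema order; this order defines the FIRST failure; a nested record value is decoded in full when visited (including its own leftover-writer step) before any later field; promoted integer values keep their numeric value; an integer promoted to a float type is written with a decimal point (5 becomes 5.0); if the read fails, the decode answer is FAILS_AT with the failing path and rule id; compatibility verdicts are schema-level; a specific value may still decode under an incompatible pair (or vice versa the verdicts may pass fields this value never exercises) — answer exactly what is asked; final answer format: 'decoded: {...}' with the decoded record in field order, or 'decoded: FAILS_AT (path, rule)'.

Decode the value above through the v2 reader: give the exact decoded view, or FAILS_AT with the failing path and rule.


decoded: {"codes": [false, false], "geo": {"enabled": null, "primary": null, "id": 250, "seq": 100}, "attempts": 250, "retries": 250, "version": 100}

the writer's type comes first in each Invoice pair
migrating the Invoice value to v2:
  codes := [false, false]
  geo.enabled := null (missing; optional => null)
  geo.primary := null (missing; optional => null)
  geo.id := 250
  geo.seq := 100
  writer geo.active: no reader field; dropped
  attempts := 250
  retries := 250
  version := 100
  => decoded: {"codes": [false, false], "geo": {"enabled": null, "primary": null, "id": 250, "seq": 100}, "attempts": 250, "retries": 250, "version": 100}
the other Invoice changes do not affect what is asked:
  field geo in record Invoice: required changed to optional -> a verdict-level change on Invoice — the shown value reads the same


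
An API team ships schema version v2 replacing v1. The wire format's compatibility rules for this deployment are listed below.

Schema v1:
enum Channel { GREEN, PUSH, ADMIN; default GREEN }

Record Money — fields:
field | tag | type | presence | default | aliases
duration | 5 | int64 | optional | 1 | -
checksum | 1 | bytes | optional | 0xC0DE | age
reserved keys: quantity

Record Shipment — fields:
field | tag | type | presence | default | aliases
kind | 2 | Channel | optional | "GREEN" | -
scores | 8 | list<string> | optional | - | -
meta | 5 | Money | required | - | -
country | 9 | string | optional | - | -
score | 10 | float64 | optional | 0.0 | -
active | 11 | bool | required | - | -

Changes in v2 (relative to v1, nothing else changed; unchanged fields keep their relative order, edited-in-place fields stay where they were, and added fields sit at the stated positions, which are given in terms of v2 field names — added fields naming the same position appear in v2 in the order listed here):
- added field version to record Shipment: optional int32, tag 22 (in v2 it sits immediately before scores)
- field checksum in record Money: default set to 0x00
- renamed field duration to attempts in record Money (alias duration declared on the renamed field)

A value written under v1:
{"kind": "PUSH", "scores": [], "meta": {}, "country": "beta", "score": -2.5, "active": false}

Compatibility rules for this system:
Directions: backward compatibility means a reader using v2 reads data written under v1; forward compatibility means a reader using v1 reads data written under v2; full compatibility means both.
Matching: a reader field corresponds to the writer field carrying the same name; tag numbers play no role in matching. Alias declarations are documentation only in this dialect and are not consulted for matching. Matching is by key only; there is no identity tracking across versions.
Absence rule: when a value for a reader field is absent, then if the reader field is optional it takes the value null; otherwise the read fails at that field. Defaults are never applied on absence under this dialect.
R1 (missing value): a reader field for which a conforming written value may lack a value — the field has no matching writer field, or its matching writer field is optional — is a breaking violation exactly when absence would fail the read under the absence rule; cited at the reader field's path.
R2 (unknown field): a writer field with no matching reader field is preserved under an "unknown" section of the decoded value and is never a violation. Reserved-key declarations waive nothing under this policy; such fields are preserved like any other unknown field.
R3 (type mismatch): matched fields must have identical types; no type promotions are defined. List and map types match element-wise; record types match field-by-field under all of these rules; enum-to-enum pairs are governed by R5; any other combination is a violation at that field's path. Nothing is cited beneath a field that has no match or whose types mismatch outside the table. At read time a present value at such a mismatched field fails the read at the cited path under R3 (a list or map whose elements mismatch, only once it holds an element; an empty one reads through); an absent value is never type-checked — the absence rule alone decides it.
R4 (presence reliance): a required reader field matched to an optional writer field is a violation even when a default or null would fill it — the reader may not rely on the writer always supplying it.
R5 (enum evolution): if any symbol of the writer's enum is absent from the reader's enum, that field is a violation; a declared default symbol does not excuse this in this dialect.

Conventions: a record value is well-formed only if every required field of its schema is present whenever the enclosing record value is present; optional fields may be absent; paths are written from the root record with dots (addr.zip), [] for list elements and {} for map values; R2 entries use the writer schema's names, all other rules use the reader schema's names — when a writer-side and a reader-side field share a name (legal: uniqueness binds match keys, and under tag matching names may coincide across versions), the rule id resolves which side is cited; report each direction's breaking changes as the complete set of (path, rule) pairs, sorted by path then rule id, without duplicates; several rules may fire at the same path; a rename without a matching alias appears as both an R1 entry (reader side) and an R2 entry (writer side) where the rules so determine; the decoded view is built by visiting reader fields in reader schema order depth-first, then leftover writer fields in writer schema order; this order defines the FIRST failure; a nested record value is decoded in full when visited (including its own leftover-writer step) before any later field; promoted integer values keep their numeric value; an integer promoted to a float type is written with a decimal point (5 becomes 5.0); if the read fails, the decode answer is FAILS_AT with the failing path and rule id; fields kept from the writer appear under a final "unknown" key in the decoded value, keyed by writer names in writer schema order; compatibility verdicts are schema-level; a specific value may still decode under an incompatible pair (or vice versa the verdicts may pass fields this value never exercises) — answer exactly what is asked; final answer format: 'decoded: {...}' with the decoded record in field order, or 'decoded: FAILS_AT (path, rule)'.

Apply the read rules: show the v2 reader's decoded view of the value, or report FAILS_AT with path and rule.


each type pair in Shipment: writer, then reader
migrating the Shipment value to v2:
  kind := "PUSH"
  version := null (not supplied -> null)
  scores := []
  meta.attempts := null (not supplied -> null)
  meta.checksum := null (not supplied -> null)
  country := "beta"
  score := -2.5
  active := false
  => decoded: {"kind": "PUSH", "version": null, "scores": [], "meta": {"attempts": null, "checksum": null}, "country": "beta", "score": -2.5, "active": false}
checking off the Shipment differences that do not matter here:
  field checksum in record Money: default set to 0x00 -> no rule fires on it and the decoded Shipment view is identical with or without it

decoded: {"kind": "PUSH", "version": null, "scores": [], "meta": {"attempts": null, "checksum": null}, "country": "beta", "score": -2.5, "active": false}
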